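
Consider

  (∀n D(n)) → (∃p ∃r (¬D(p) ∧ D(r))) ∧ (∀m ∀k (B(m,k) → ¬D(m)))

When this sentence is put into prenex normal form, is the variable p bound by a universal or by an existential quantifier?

Eliminate → and ↔ using ¬ and ∨.
  ¬(∀n D(n)) ∨ (∃p ∃r (¬D(p) ∧ D(r))) ∧ (∀m ∀k (¬B(m,k) ∨ ¬D(m)))
Drive negations inward (¬∀x A ≡ ∃x ¬A, ¬∃x A ≡ ∀x ¬A, De Morgan for ∧/∨):
  (∃n ¬D(n)) ∨ (∃p ∃r (¬D(p) ∧ D(r))) ∧ (∀m ∀k (¬B(m,k) ∨ ¬D(m)))
Pull the quantifiers to the front (each side's bound variable is not free in the other side):
  ∃n ∃p ∃r ∀m ∀k (¬D(n) ∨ ¬D(p) ∧ D(r) ∧ (¬B(m,k) ∨ ¬D(m)))
The quantifier ∃p sits under an even number of negations (counting the antecedent side of each →), so it remains existential.

existential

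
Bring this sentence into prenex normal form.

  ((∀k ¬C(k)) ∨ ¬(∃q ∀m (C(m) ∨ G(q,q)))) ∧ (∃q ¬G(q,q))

∀k ∀q ∃m ∃p ((¬C(k) ∨ ¬C(m) ∧ ¬G(q,q)) ∧ ¬G(p,p))

Drive negations inward (¬∀x A ≡ ∃x ¬A, ¬∃x A ≡ ∀x ¬A, De Morgan for ∧/∨):
  ((∀k ¬C(k)) ∨ (∀q ∃m (¬C(m) ∧ ¬G(q,q)))) ∧ (∃q ¬G(q,q))
Give each quantifier a distinct variable: q↦p.
  ((∀k ¬C(k)) ∨ (∀q ∃m (¬C(m) ∧ ¬G(q,q)))) ∧ (∃p ¬G(p,p))
Pull the quantifiers to the front (each side's bound variable is not free in the other side):
  ∀k ∀q ∃m ∃p ((¬C(k) ∨ ¬C(m) ∧ ¬G(q,q)) ∧ ¬G(p,p))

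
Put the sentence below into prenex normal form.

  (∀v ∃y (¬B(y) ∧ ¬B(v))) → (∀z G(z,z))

Eliminate → and ↔ using ¬ and ∨.
  ¬(∀v ∃y (¬B(y) ∧ ¬B(v))) ∨ (∀z G(z,z))
Move each ¬ inward, flipping quantifiers it crosses:
  (∃v ∀y (B(y) ∨ B(v))) ∨ (∀z G(z,z))
All bound variables are already distinct, so no renaming is needed.
Extract every quantifier outward, since the variables are now distinct and don't occur free across branches:
  ∃v ∀y ∀z (B(y) ∨ B(v) ∨ G(z,z))

∃v ∀y ∀z (B(y) ∨ B(v) ∨ G(z,z))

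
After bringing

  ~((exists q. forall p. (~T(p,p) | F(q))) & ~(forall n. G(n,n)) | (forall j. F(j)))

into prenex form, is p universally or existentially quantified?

existential

Push ¬ through the quantifiers and connectives to reach negation normal form:
  ((forall q. exists p. (T(p,p) & ~F(q))) | (forall n. G(n,n))) & (exists j. ~F(j))
Extract every quantifier outward, since the variables are now distinct and don't occur free across branches:
  forall q. exists p. forall n. exists j. ((T(p,p) & ~F(q) | G(n,n)) & ~F(j))
The quantifier forall p sits under an odd number of negations, so it flips to exists p.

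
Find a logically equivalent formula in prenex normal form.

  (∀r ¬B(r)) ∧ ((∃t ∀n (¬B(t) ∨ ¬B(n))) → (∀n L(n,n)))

∀r ∀t ∃n ∀z1 (¬B(r) ∧ (B(t) ∧ B(n) ∨ L(z1,z1)))

Rewrite implications/biconditionals: A → B as ¬A ∨ B.
  (∀r ¬B(r)) ∧ (¬(∃t ∀n (¬B(t) ∨ ¬B(n))) ∨ (∀n L(n,n)))
Move each ¬ inward, flipping quantifiers it crosses:
  (∀r ¬B(r)) ∧ ((∀t ∃n (B(t) ∧ B(n))) ∨ (∀n L(n,n)))
Standardize variables apart so no two quantifiers bind the same name: n↦z1.
  (∀r ¬B(r)) ∧ ((∀t ∃n (B(t) ∧ B(n))) ∨ (∀z1 L(z1,z1)))
Finally move all quantifiers to the prefix:
  ∀r ∀t ∃n ∀z1 (¬B(r) ∧ (B(t) ∧ B(n) ∨ L(z1,z1)))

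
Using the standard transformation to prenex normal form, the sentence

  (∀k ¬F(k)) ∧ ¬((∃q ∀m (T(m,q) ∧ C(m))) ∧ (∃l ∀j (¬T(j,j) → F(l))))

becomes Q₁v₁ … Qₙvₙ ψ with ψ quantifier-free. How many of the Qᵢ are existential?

2

Eliminate → and ↔ using ¬ and ∨.
  (∀k ¬F(k)) ∧ ¬((∃q ∀m (T(m,q) ∧ C(m))) ∧ (∃l ∀j (¬¬T(j,j) ∨ F(l))))
Move each ¬ inward, flipping quantifiers it crosses:
  (∀k ¬F(k)) ∧ ((∀q ∃m (¬T(m,q) ∨ ¬C(m))) ∨ (∀l ∃j (¬T(j,j) ∧ ¬F(l))))
All bound variables are already distinct, so no renaming is needed.
Extract every quantifier outward, since the variables are now distinct and don't occur free across branches:
  ∀k ∀q ∃m ∀l ∃j (¬F(k) ∧ (¬T(m,q) ∨ ¬C(m) ∨ ¬T(j,j) ∧ ¬F(l)))
The prefix is ∀k ∀q ∃m ∀l ∃j: 3 universal, 2 existential.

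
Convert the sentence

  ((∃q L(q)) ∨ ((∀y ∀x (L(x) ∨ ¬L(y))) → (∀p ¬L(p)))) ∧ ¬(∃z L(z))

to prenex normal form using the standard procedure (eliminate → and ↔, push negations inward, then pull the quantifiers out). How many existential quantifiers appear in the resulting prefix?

Eliminate → and ↔ using ¬ and ∨.
  ((∃q L(q)) ∨ ¬(∀y ∀x (L(x) ∨ ¬L(y))) ∨ (∀p ¬L(p))) ∧ ¬(∃z L(z))
Drive negations inward (¬∀x A ≡ ∃x ¬A, ¬∃x A ≡ ∀x ¬A, De Morgan for ∧/∨):
  ((∃q L(q)) ∨ (∃y ∃x (¬L(x) ∧ L(y))) ∨ (∀p ¬L(p))) ∧ (∀z ¬L(z))
Pull the quantifiers to the front (each side's bound variable is not free in the other side):
  ∃q ∃y ∃x ∀p ∀z ((L(q) ∨ ¬L(x) ∧ L(y) ∨ ¬L(p)) ∧ ¬L(z))
The prefix is ∃q ∃y ∃x ∀p ∀z: 2 universal, 3 existential.

3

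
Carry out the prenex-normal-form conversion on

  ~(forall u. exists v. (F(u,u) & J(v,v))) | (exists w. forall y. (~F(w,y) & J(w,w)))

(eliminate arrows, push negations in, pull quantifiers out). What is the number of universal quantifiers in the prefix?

Drive negations inward (¬∀x A ≡ ∃x ¬A, ¬∃x A ≡ ∀x ¬A, De Morgan for ∧/∨):
  (exists u. forall v. (~F(u,u) | ~J(v,v))) | (exists w. forall y. (~F(w,y) & J(w,w)))
Extract every quantifier outward, since the variables are now distinct and don't occur free across branches:
  exists u. forall v. exists w. forall y. (~F(u,u) | ~J(v,v) | ~F(w,y) & J(w,w))
The prefix is exists u forall v exists w forall y: 2 universal, 2 existential.

2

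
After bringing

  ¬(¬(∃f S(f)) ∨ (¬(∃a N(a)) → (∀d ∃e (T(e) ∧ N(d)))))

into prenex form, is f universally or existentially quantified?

First replace A → B with ¬A ∨ B.
  ¬(¬(∃f S(f)) ∨ ¬¬(∃a N(a)) ∨ (∀d ∃e (T(e) ∧ N(d))))
Push ¬ through the quantifiers and connectives to reach negation normal form:
  (∃f S(f)) ∧ (∀a ¬N(a)) ∧ (∃d ∀e (¬T(e) ∨ ¬N(d)))
All bound variables are already distinct, so no renaming is needed.
Finally move all quantifiers to the prefix:
  ∃f ∀a ∃d ∀e (S(f) ∧ ¬N(a) ∧ (¬T(e) ∨ ¬N(d)))
The quantifier ∃f sits under an even number of negations (counting the antecedent side of each →), so it remains existential.

existential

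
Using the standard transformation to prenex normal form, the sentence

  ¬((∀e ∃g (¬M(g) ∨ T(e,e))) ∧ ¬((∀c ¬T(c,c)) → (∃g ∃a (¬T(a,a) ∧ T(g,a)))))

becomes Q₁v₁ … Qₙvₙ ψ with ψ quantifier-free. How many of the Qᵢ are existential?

Rewrite implications/biconditionals: A → B as ¬A ∨ B.
  ¬((∀e ∃g (¬M(g) ∨ T(e,e))) ∧ ¬(¬(∀c ¬T(c,c)) ∨ (∃g ∃a (¬T(a,a) ∧ T(g,a)))))
Push ¬ through the quantifiers and connectives to reach negation normal form:
  (∃e ∀g (M(g) ∧ ¬T(e,e))) ∨ (∃c T(c,c)) ∨ (∃g ∃a (¬T(a,a) ∧ T(g,a)))
Standardize variables apart so no two quantifiers bind the same name: g↦s.
  (∃e ∀g (M(g) ∧ ¬T(e,e))) ∨ (∃c T(c,c)) ∨ (∃s ∃a (¬T(a,a) ∧ T(s,a)))
Finally move all quantifiers to the prefix:
  ∃e ∀g ∃c ∃s ∃a (M(g) ∧ ¬T(e,e) ∨ T(c,c) ∨ ¬T(a,a) ∧ T(s,a))
The prefix is ∃e ∀g ∃c ∃s ∃a: 1 universal, 4 existential.

4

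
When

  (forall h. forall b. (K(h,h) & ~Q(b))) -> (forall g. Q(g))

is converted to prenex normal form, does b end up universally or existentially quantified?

Rewrite implications/biconditionals: A → B as ¬A ∨ B.
  ~(forall h. forall b. (K(h,h) & ~Q(b))) | (forall g. Q(g))
Move each ¬ inward, flipping quantifiers it crosses:
  (exists h. exists b. (~K(h,h) | Q(b))) | (forall g. Q(g))
Pull the quantifiers to the front (each side's bound variable is not free in the other side):
  exists h. exists b. forall g. (~K(h,h) | Q(b) | Q(g))
The quantifier forall b sits under an odd number of negations (counting the antecedent side of each →), so it flips to exists b.

existential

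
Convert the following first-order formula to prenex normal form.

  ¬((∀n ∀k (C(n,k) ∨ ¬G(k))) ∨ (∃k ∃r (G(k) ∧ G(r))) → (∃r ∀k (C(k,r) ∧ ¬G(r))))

Rewrite implications/biconditionals: A → B as ¬A ∨ B.
  ¬(¬((∀n ∀k (C(n,k) ∨ ¬G(k))) ∨ (∃k ∃r (G(k) ∧ G(r)))) ∨ (∃r ∀k (C(k,r) ∧ ¬G(r))))
Move each ¬ inward, flipping quantifiers it crosses:
  ((∀n ∀k (C(n,k) ∨ ¬G(k))) ∨ (∃k ∃r (G(k) ∧ G(r)))) ∧ (∀r ∃k (¬C(k,r) ∨ G(r)))
Rename bound variables to avoid capture: k↦u, r↦c, k↦q.
  ((∀n ∀k (C(n,k) ∨ ¬G(k))) ∨ (∃u ∃r (G(u) ∧ G(r)))) ∧ (∀c ∃q (¬C(q,c) ∨ G(c)))
Finally move all quantifiers to the prefix:
  ∀n ∀k ∃u ∃r ∀c ∃q ((C(n,k) ∨ ¬G(k) ∨ G(u) ∧ G(r)) ∧ (¬C(q,c) ∨ G(c)))

∀n ∀k ∃u ∃r ∀c ∃q ((C(n,k) ∨ ¬G(k) ∨ G(u) ∧ G(r)) ∧ (¬C(q,c) ∨ G(c)))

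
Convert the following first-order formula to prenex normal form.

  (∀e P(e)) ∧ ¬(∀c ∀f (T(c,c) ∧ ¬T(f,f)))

∀e ∃c ∃f (P(e) ∧ (¬T(c,c) ∨ T(f,f)))

Move each ¬ inward, flipping quantifiers it crosses:
  (∀e P(e)) ∧ (∃c ∃f (¬T(c,c) ∨ T(f,f)))
All bound variables are already distinct, so no renaming is needed.
Extract every quantifier outward, since the variables are now distinct and don't occur free across branches:
  ∀e ∃c ∃f (P(e) ∧ (¬T(c,c) ∨ T(f,f)))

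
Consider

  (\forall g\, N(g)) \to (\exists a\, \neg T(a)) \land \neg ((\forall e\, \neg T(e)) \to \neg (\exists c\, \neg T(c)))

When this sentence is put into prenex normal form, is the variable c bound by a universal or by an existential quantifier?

First replace A → B with ¬A ∨ B.
  \neg (\forall g\, N(g)) \lor (\exists a\, \neg T(a)) \land \neg (\neg (\forall e\, \neg T(e)) \lor \neg (\exists c\, \neg T(c)))
Move each ¬ inward, flipping quantifiers it crosses:
  (\exists g\, \neg N(g)) \lor (\exists a\, \neg T(a)) \land (\forall e\, \neg T(e)) \land (\exists c\, \neg T(c))
Extract every quantifier outward, since the variables are now distinct and don't occur free across branches:
  \exists g\, \exists a\, \forall e\, \exists c\, (\neg N(g) \lor \neg T(a) \land \neg T(e) \land \neg T(c))
The quantifier \exists c sits under an even number of negations (counting the antecedent side of each →), so it remains existential.

existential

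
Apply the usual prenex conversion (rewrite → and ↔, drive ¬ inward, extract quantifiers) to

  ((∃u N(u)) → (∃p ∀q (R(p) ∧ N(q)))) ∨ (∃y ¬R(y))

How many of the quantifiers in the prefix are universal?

Rewrite implications/biconditionals: A → B as ¬A ∨ B.
  ¬(∃u N(u)) ∨ (∃p ∀q (R(p) ∧ N(q))) ∨ (∃y ¬R(y))
Push ¬ through the quantifiers and connectives to reach negation normal form:
  (∀u ¬N(u)) ∨ (∃p ∀q (R(p) ∧ N(q))) ∨ (∃y ¬R(y))
All bound variables are already distinct, so no renaming is needed.
Extract every quantifier outward, since the variables are now distinct and don't occur free across branches:
  ∀u ∃p ∀q ∃y (¬N(u) ∨ R(p) ∧ N(q) ∨ ¬R(y))
The prefix is ∀u ∃p ∀q ∃y: 2 universal, 2 existential.

2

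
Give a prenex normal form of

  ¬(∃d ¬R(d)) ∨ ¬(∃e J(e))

Drive negations inward (¬∀x A ≡ ∃x ¬A, ¬∃x A ≡ ∀x ¬A, De Morgan for ∧/∨):
  (∀d R(d)) ∨ (∀e ¬J(e))
All bound variables are already distinct, so no renaming is needed.
Pull the quantifiers to the front (each side's bound variable is not free in the other side):
  ∀d ∀e (R(d) ∨ ¬J(e))

∀d ∀e (R(d) ∨ ¬J(e))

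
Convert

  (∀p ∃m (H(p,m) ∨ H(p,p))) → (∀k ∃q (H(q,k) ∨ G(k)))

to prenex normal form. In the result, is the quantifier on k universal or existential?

First replace A → B with ¬A ∨ B.
  ¬(∀p ∃m (H(p,m) ∨ H(p,p))) ∨ (∀k ∃q (H(q,k) ∨ G(k)))
Push ¬ through the quantifiers and connectives to reach negation normal form:
  (∃p ∀m (¬H(p,m) ∧ ¬H(p,p))) ∨ (∀k ∃q (H(q,k) ∨ G(k)))
All bound variables are already distinct, so no renaming is needed.
Extract every quantifier outward, since the variables are now distinct and don't occur free across branches:
  ∃p ∀m ∀k ∃q (¬H(p,m) ∧ ¬H(p,p) ∨ H(q,k) ∨ G(k))
The quantifier ∀k sits under an even number of negations (counting the antecedent side of each →), so it remains universal.

universal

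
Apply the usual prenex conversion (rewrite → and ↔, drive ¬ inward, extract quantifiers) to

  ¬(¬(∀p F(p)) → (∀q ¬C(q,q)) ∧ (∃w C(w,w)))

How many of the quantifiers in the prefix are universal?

1

First replace A → B with ¬A ∨ B.
  ¬(¬¬(∀p F(p)) ∨ (∀q ¬C(q,q)) ∧ (∃w C(w,w)))
Move each ¬ inward, flipping quantifiers it crosses:
  (∃p ¬F(p)) ∧ ((∃q C(q,q)) ∨ (∀w ¬C(w,w)))
All bound variables are already distinct, so no renaming is needed.
Pull the quantifiers to the front (each side's bound variable is not free in the other side):
  ∃p ∃q ∀w (¬F(p) ∧ (C(q,q) ∨ ¬C(w,w)))
The prefix is ∃p ∃q ∀w: 1 universal, 2 existential.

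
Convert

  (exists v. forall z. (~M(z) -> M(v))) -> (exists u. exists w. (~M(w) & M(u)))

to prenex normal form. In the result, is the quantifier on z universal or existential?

First replace A → B with ¬A ∨ B.
  ~(exists v. forall z. (~~M(z) | M(v))) | (exists u. exists w. (~M(w) & M(u)))
Drive negations inward (¬∀x A ≡ ∃x ¬A, ¬∃x A ≡ ∀x ¬A, De Morgan for ∧/∨):
  (forall v. exists z. (~M(z) & ~M(v))) | (exists u. exists w. (~M(w) & M(u)))
All bound variables are already distinct, so no renaming is needed.
Finally move all quantifiers to the prefix:
  forall v. exists z. exists u. exists w. (~M(z) & ~M(v) | ~M(w) & M(u))
The quantifier forall z sits under an odd number of negations (counting the antecedent side of each →), so it flips to exists z.

existential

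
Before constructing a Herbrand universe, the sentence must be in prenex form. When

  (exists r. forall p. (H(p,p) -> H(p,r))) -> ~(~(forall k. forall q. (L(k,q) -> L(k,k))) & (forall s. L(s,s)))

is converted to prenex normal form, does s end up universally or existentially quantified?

existential

Eliminate → and ↔ using ¬ and ∨.
  ~(exists r. forall p. (~H(p,p) | H(p,r))) | ~(~(forall k. forall q. (~L(k,q) | L(k,k))) & (forall s. L(s,s)))
Push ¬ through the quantifiers and connectives to reach negation normal form:
  (forall r. exists p. (H(p,p) & ~H(p,r))) | (forall k. forall q. (~L(k,q) | L(k,k))) | (exists s. ~L(s,s))
All bound variables are already distinct, so no renaming is needed.
Finally move all quantifiers to the prefix:
  forall r. exists p. forall k. forall q. exists s. (H(p,p) & ~H(p,r) | ~L(k,q) | L(k,k) | ~L(s,s))
The quantifier forall s sits under an odd number of negations (counting the antecedent side of each →), so it flips to exists s.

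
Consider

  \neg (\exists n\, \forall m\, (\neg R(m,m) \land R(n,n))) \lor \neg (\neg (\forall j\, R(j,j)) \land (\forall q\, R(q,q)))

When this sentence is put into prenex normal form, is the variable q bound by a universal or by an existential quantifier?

Push ¬ through the quantifiers and connectives to reach negation normal form:
  (\forall n\, \exists m\, (R(m,m) \lor \neg R(n,n))) \lor (\forall j\, R(j,j)) \lor (\exists q\, \neg R(q,q))
Extract every quantifier outward, since the variables are now distinct and don't occur free across branches:
  \forall n\, \exists m\, \forall j\, \exists q\, (R(m,m) \lor \neg R(n,n) \lor R(j,j) \lor \neg R(q,q))
The quantifier \forall q sits under an odd number of negations, so it flips to \exists q.

existential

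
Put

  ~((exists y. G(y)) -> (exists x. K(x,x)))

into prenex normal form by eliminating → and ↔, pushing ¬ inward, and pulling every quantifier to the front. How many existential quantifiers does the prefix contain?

First replace A → B with ¬A ∨ B.
  ~(~(exists y. G(y)) | (exists x. K(x,x)))
Move each ¬ inward, flipping quantifiers it crosses:
  (exists y. G(y)) & (forall x. ~K(x,x))
Extract every quantifier outward, since the variables are now distinct and don't occur free across branches:
  exists y. forall x. (G(y) & ~K(x,x))
The prefix is exists y forall x: 1 universal, 1 existential.

1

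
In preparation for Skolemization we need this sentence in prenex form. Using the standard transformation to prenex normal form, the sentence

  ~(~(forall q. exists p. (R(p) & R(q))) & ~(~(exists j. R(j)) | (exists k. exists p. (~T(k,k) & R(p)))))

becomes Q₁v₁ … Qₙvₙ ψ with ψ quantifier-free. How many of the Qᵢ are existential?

Drive negations inward (¬∀x A ≡ ∃x ¬A, ¬∃x A ≡ ∀x ¬A, De Morgan for ∧/∨):
  (forall q. exists p. (R(p) & R(q))) | (forall j. ~R(j)) | (exists k. exists p. (~T(k,k) & R(p)))
Give each quantifier a distinct variable: p↦x1.
  (forall q. exists p. (R(p) & R(q))) | (forall j. ~R(j)) | (exists k. exists x1. (~T(k,k) & R(x1)))
Finally move all quantifiers to the prefix:
  forall q. exists p. forall j. exists k. exists x1. (R(p) & R(q) | ~R(j) | ~T(k,k) & R(x1))
The prefix is forall q exists p forall j exists k exists x1: 2 universal, 3 existential.

3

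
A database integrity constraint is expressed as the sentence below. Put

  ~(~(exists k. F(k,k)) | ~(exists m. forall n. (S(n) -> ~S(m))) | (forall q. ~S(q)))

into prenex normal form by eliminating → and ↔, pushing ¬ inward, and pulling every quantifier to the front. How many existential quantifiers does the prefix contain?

3

Rewrite implications/biconditionals: A → B as ¬A ∨ B.
  ~(~(exists k. F(k,k)) | ~(exists m. forall n. (~S(n) | ~S(m))) | (forall q. ~S(q)))
Drive negations inward (¬∀x A ≡ ∃x ¬A, ¬∃x A ≡ ∀x ¬A, De Morgan for ∧/∨):
  (exists k. F(k,k)) & (exists m. forall n. (~S(n) | ~S(m))) & (exists q. S(q))
Pull the quantifiers to the front (each side's bound variable is not free in the other side):
  exists k. exists m. forall n. exists q. (F(k,k) & (~S(n) | ~S(m)) & S(q))
The prefix is exists k exists m forall n exists q: 1 universal, 3 existential.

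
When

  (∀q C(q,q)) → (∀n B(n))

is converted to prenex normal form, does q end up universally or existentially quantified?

existential

Rewrite implications/biconditionals: A → B as ¬A ∨ B.
  ¬(∀q C(q,q)) ∨ (∀n B(n))
Move each ¬ inward, flipping quantifiers it crosses:
  (∃q ¬C(q,q)) ∨ (∀n B(n))
Finally move all quantifiers to the prefix:
  ∃q ∀n (¬C(q,q) ∨ B(n))
The quantifier ∀q sits under an odd number of negations (counting the antecedent side of each →), so it flips to ∃q.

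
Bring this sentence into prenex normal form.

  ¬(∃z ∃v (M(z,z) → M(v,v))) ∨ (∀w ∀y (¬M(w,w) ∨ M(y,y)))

First replace A → B with ¬A ∨ B.
  ¬(∃z ∃v (¬M(z,z) ∨ M(v,v))) ∨ (∀w ∀y (¬M(w,w) ∨ M(y,y)))
Move each ¬ inward, flipping quantifiers it crosses:
  (∀z ∀v (M(z,z) ∧ ¬M(v,v))) ∨ (∀w ∀y (¬M(w,w) ∨ M(y,y)))
All bound variables are already distinct, so no renaming is needed.
Extract every quantifier outward, since the variables are now distinct and don't occur free across branches:
  ∀z ∀v ∀w ∀y (M(z,z) ∧ ¬M(v,v) ∨ ¬M(w,w) ∨ M(y,y))

∀z ∀v ∀w ∀y (M(z,z) ∧ ¬M(v,v) ∨ ¬M(w,w) ∨ M(y,y))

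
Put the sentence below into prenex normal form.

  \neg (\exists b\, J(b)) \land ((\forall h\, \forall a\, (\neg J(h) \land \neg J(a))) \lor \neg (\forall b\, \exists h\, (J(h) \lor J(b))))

\forall b\, \forall h\, \forall a\, \exists z\, \forall v\, (\neg J(b) \land (\neg J(h) \land \neg J(a) \lor \neg J(v) \land \neg J(z)))

Move each ¬ inward, flipping quantifiers it crosses:
  (\forall b\, \neg J(b)) \land ((\forall h\, \forall a\, (\neg J(h) \land \neg J(a))) \lor (\exists b\, \forall h\, (\neg J(h) \land \neg J(b))))
Standardize variables apart so no two quantifiers bind the same name: b↦z, h↦v.
  (\forall b\, \neg J(b)) \land ((\forall h\, \forall a\, (\neg J(h) \land \neg J(a))) \lor (\exists z\, \forall v\, (\neg J(v) \land \neg J(z))))
Pull the quantifiers to the front (each side's bound variable is not free in the other side):
  \forall b\, \forall h\, \forall a\, \exists z\, \forall v\, (\neg J(b) \land (\neg J(h) \land \neg J(a) \lor \neg J(v) \land \neg J(z)))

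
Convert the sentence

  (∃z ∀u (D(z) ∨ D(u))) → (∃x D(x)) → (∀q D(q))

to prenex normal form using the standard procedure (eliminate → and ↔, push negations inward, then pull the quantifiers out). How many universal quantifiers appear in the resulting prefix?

First replace A → B with ¬A ∨ B.
  ¬(∃z ∀u (D(z) ∨ D(u))) ∨ ¬(∃x D(x)) ∨ (∀q D(q))
Drive negations inward (¬∀x A ≡ ∃x ¬A, ¬∃x A ≡ ∀x ¬A, De Morgan for ∧/∨):
  (∀z ∃u (¬D(z) ∧ ¬D(u))) ∨ (∀x ¬D(x)) ∨ (∀q D(q))
All bound variables are already distinct, so no renaming is needed.
Extract every quantifier outward, since the variables are now distinct and don't occur free across branches:
  ∀z ∃u ∀x ∀q (¬D(z) ∧ ¬D(u) ∨ ¬D(x) ∨ D(q))
The prefix is ∀z ∃u ∀x ∀q: 3 universal, 1 existential.

3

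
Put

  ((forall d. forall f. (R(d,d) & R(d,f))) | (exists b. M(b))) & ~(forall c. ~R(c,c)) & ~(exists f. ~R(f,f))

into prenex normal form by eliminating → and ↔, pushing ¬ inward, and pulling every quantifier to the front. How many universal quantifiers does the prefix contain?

Move each ¬ inward, flipping quantifiers it crosses:
  ((forall d. forall f. (R(d,d) & R(d,f))) | (exists b. M(b))) & (exists c. R(c,c)) & (forall f. R(f,f))
Standardize variables apart so no two quantifiers bind the same name: f↦y1.
  ((forall d. forall f. (R(d,d) & R(d,f))) | (exists b. M(b))) & (exists c. R(c,c)) & (forall y1. R(y1,y1))
Extract every quantifier outward, since the variables are now distinct and don't occur free across branches:
  forall d. forall f. exists b. exists c. forall y1. ((R(d,d) & R(d,f) | M(b)) & R(c,c) & R(y1,y1))
The prefix is forall d forall f exists b exists c forall y1: 3 universal, 2 existential.

3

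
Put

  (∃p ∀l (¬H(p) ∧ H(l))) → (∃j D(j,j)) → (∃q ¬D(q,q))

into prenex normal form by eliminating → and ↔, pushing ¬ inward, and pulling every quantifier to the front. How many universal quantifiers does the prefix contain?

2

Eliminate → and ↔ using ¬ and ∨.
  ¬(∃p ∀l (¬H(p) ∧ H(l))) ∨ ¬(∃j D(j,j)) ∨ (∃q ¬D(q,q))
Drive negations inward (¬∀x A ≡ ∃x ¬A, ¬∃x A ≡ ∀x ¬A, De Morgan for ∧/∨):
  (∀p ∃l (H(p) ∨ ¬H(l))) ∨ (∀j ¬D(j,j)) ∨ (∃q ¬D(q,q))
Extract every quantifier outward, since the variables are now distinct and don't occur free across branches:
  ∀p ∃l ∀j ∃q (H(p) ∨ ¬H(l) ∨ ¬D(j,j) ∨ ¬D(q,q))
The prefix is ∀p ∃l ∀j ∃q: 2 universal, 2 existential.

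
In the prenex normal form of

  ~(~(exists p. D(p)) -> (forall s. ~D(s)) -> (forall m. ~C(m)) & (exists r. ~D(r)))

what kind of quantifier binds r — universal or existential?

Rewrite implications/biconditionals: A → B as ¬A ∨ B.
  ~(~~(exists p. D(p)) | ~(forall s. ~D(s)) | (forall m. ~C(m)) & (exists r. ~D(r)))
Move each ¬ inward, flipping quantifiers it crosses:
  (forall p. ~D(p)) & (forall s. ~D(s)) & ((exists m. C(m)) | (forall r. D(r)))
All bound variables are already distinct, so no renaming is needed.
Finally move all quantifiers to the prefix:
  forall p. forall s. exists m. forall r. (~D(p) & ~D(s) & (C(m) | D(r)))
The quantifier exists r sits under an odd number of negations (counting the antecedent side of each →), so it flips to forall r.

universal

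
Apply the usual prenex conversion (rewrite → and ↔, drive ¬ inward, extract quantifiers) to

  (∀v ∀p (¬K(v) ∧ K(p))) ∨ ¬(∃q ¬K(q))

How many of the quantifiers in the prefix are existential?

Push ¬ through the quantifiers and connectives to reach negation normal form:
  (∀v ∀p (¬K(v) ∧ K(p))) ∨ (∀q K(q))
Pull the quantifiers to the front (each side's bound variable is not free in the other side):
  ∀v ∀p ∀q (¬K(v) ∧ K(p) ∨ K(q))
The prefix is ∀v ∀p ∀q: 3 universal, 0 existential.

0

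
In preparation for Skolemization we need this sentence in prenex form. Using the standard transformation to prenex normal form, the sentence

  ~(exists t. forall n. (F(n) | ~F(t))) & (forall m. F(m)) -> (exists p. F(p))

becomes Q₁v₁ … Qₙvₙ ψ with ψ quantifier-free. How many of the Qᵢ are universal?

Rewrite implications/biconditionals: A → B as ¬A ∨ B.
  ~(~(exists t. forall n. (F(n) | ~F(t))) & (forall m. F(m))) | (exists p. F(p))
Drive negations inward (¬∀x A ≡ ∃x ¬A, ¬∃x A ≡ ∀x ¬A, De Morgan for ∧/∨):
  (exists t. forall n. (F(n) | ~F(t))) | (exists m. ~F(m)) | (exists p. F(p))
Pull the quantifiers to the front (each side's bound variable is not free in the other side):
  exists t. forall n. exists m. exists p. (F(n) | ~F(t) | ~F(m) | F(p))
The prefix is exists t forall n exists m exists p: 1 universal, 3 existential.

1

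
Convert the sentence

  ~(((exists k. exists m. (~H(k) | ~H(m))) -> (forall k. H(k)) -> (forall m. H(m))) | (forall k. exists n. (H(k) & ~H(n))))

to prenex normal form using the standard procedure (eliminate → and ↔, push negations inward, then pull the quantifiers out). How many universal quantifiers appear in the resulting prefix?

Eliminate → and ↔ using ¬ and ∨.
  ~(~(exists k. exists m. (~H(k) | ~H(m))) | ~(forall k. H(k)) | (forall m. H(m)) | (forall k. exists n. (H(k) & ~H(n))))
Move each ¬ inward, flipping quantifiers it crosses:
  (exists k. exists m. (~H(k) | ~H(m))) & (forall k. H(k)) & (exists m. ~H(m)) & (exists k. forall n. (~H(k) | H(n)))
Give each quantifier a distinct variable: k↦w1, m↦x, k↦y1.
  (exists k. exists m. (~H(k) | ~H(m))) & (forall w1. H(w1)) & (exists x. ~H(x)) & (exists y1. forall n. (~H(y1) | H(n)))
Pull the quantifiers to the front (each side's bound variable is not free in the other side):
  exists k. exists m. forall w1. exists x. exists y1. forall n. ((~H(k) | ~H(m)) & H(w1) & ~H(x) & (~H(y1) | H(n)))
The prefix is exists k exists m forall w1 exists x exists y1 forall n: 2 universal, 4 existential.

2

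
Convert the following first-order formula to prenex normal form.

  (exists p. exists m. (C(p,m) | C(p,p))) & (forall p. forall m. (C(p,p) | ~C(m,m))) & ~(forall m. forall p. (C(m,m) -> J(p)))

Rewrite implications/biconditionals: A → B as ¬A ∨ B.
  (exists p. exists m. (C(p,m) | C(p,p))) & (forall p. forall m. (C(p,p) | ~C(m,m))) & ~(forall m. forall p. (~C(m,m) | J(p)))
Drive negations inward (¬∀x A ≡ ∃x ¬A, ¬∃x A ≡ ∀x ¬A, De Morgan for ∧/∨):
  (exists p. exists m. (C(p,m) | C(p,p))) & (forall p. forall m. (C(p,p) | ~C(m,m))) & (exists m. exists p. (C(m,m) & ~J(p)))
Standardize variables apart so no two quantifiers bind the same name: p↦y, m↦x1, m↦b, p↦x.
  (exists p. exists m. (C(p,m) | C(p,p))) & (forall y. forall x1. (C(y,y) | ~C(x1,x1))) & (exists b. exists x. (C(b,b) & ~J(x)))
Pull the quantifiers to the front (each side's bound variable is not free in the other side):
  exists p. exists m. forall y. forall x1. exists b. exists x. ((C(p,m) | C(p,p)) & (C(y,y) | ~C(x1,x1)) & C(b,b) & ~J(x))

exists p. exists m. forall y. forall x1. exists b. exists x. ((C(p,m) | C(p,p)) & (C(y,y) | ~C(x1,x1)) & C(b,b) & ~J(x))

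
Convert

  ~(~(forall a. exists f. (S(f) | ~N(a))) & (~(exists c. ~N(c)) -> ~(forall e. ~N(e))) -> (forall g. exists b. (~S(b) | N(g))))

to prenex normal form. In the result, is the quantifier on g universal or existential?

existential

Rewrite implications/biconditionals: A → B as ¬A ∨ B.
  ~(~(~(forall a. exists f. (S(f) | ~N(a))) & (~~(exists c. ~N(c)) | ~(forall e. ~N(e)))) | (forall g. exists b. (~S(b) | N(g))))
Drive negations inward (¬∀x A ≡ ∃x ¬A, ¬∃x A ≡ ∀x ¬A, De Morgan for ∧/∨):
  (exists a. forall f. (~S(f) & N(a))) & ((exists c. ~N(c)) | (exists e. N(e))) & (exists g. forall b. (S(b) & ~N(g)))
All bound variables are already distinct, so no renaming is needed.
Pull the quantifiers to the front (each side's bound variable is not free in the other side):
  exists a. forall f. exists c. exists e. exists g. forall b. (~S(f) & N(a) & (~N(c) | N(e)) & S(b) & ~N(g))
The quantifier forall g sits under an odd number of negations (counting the antecedent side of each →), so it flips to exists g.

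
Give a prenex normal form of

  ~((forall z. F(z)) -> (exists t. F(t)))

forall z. forall t. (F(z) & ~F(t))

Eliminate → and ↔ using ¬ and ∨.
  ~(~(forall z. F(z)) | (exists t. F(t)))
Move each ¬ inward, flipping quantifiers it crosses:
  (forall z. F(z)) & (forall t. ~F(t))
Pull the quantifiers to the front (each side's bound variable is not free in the other side):
  forall z. forall t. (F(z) & ~F(t))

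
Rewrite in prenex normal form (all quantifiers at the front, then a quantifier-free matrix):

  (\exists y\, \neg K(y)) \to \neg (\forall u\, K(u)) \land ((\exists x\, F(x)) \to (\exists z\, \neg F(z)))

Rewrite implications/biconditionals: A → B as ¬A ∨ B.
  \neg (\exists y\, \neg K(y)) \lor \neg (\forall u\, K(u)) \land (\neg (\exists x\, F(x)) \lor (\exists z\, \neg F(z)))
Drive negations inward (¬∀x A ≡ ∃x ¬A, ¬∃x A ≡ ∀x ¬A, De Morgan for ∧/∨):
  (\forall y\, K(y)) \lor (\exists u\, \neg K(u)) \land ((\forall x\, \neg F(x)) \lor (\exists z\, \neg F(z)))
Pull the quantifiers to the front (each side's bound variable is not free in the other side):
  \forall y\, \exists u\, \forall x\, \exists z\, (K(y) \lor \neg K(u) \land (\neg F(x) \lor \neg F(z)))

\forall y\, \exists u\, \forall x\, \exists z\, (K(y) \lor \neg K(u) \land (\neg F(x) \lor \neg F(z)))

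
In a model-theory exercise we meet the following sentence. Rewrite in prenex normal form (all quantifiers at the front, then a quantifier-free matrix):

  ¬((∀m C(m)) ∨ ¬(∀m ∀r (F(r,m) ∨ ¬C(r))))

Push ¬ through the quantifiers and connectives to reach negation normal form:
  (∃m ¬C(m)) ∧ (∀m ∀r (F(r,m) ∨ ¬C(r)))
Give each quantifier a distinct variable: m↦w1.
  (∃m ¬C(m)) ∧ (∀w1 ∀r (F(r,w1) ∨ ¬C(r)))
Pull the quantifiers to the front (each side's bound variable is not free in the other side):
  ∃m ∀w1 ∀r (¬C(m) ∧ (F(r,w1) ∨ ¬C(r)))

∃m ∀w1 ∀r (¬C(m) ∧ (F(r,w1) ∨ ¬C(r)))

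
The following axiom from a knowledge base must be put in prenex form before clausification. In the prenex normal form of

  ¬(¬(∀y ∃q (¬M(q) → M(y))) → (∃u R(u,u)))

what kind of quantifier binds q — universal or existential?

universal

Rewrite implications/biconditionals: A → B as ¬A ∨ B.
  ¬(¬¬(∀y ∃q (¬¬M(q) ∨ M(y))) ∨ (∃u R(u,u)))
Drive negations inward (¬∀x A ≡ ∃x ¬A, ¬∃x A ≡ ∀x ¬A, De Morgan for ∧/∨):
  (∃y ∀q (¬M(q) ∧ ¬M(y))) ∧ (∀u ¬R(u,u))
All bound variables are already distinct, so no renaming is needed.
Pull the quantifiers to the front (each side's bound variable is not free in the other side):
  ∃y ∀q ∀u (¬M(q) ∧ ¬M(y) ∧ ¬R(u,u))
The quantifier ∃q sits under an odd number of negations (counting the antecedent side of each →), so it flips to ∀q.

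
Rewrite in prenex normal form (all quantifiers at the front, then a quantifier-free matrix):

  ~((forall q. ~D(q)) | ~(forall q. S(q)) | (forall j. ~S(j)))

exists q. forall w1. exists j. (D(q) & S(w1) & S(j))

Move each ¬ inward, flipping quantifiers it crosses:
  (exists q. D(q)) & (forall q. S(q)) & (exists j. S(j))
Rename bound variables to avoid capture: q↦w1.
  (exists q. D(q)) & (forall w1. S(w1)) & (exists j. S(j))
Extract every quantifier outward, since the variables are now distinct and don't occur free across branches:
  exists q. forall w1. exists j. (D(q) & S(w1) & S(j))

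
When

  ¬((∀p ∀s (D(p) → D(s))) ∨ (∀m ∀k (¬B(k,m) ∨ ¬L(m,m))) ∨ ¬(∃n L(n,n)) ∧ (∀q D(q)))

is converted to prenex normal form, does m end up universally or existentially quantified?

existential

Rewrite implications/biconditionals: A → B as ¬A ∨ B.
  ¬((∀p ∀s (¬D(p) ∨ D(s))) ∨ (∀m ∀k (¬B(k,m) ∨ ¬L(m,m))) ∨ ¬(∃n L(n,n)) ∧ (∀q D(q)))
Push ¬ through the quantifiers and connectives to reach negation normal form:
  (∃p ∃s (D(p) ∧ ¬D(s))) ∧ (∃m ∃k (B(k,m) ∧ L(m,m))) ∧ ((∃n L(n,n)) ∨ (∃q ¬D(q)))
Pull the quantifiers to the front (each side's bound variable is not free in the other side):
  ∃p ∃s ∃m ∃k ∃n ∃q (D(p) ∧ ¬D(s) ∧ B(k,m) ∧ L(m,m) ∧ (L(n,n) ∨ ¬D(q)))
The quantifier ∀m sits under an odd number of negations (counting the antecedent side of each →), so it flips to ∃m.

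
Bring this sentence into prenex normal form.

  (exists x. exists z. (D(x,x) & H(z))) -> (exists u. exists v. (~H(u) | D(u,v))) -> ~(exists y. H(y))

forall x. forall z. forall u. forall v. forall y. (~D(x,x) | ~H(z) | H(u) & ~D(u,v) | ~H(y))

First replace A → B with ¬A ∨ B.
  ~(exists x. exists z. (D(x,x) & H(z))) | ~(exists u. exists v. (~H(u) | D(u,v))) | ~(exists y. H(y))
Move each ¬ inward, flipping quantifiers it crosses:
  (forall x. forall z. (~D(x,x) | ~H(z))) | (forall u. forall v. (H(u) & ~D(u,v))) | (forall y. ~H(y))
All bound variables are already distinct, so no renaming is needed.
Pull the quantifiers to the front (each side's bound variable is not free in the other side):
  forall x. forall z. forall u. forall v. forall y. (~D(x,x) | ~H(z) | H(u) & ~D(u,v) | ~H(y))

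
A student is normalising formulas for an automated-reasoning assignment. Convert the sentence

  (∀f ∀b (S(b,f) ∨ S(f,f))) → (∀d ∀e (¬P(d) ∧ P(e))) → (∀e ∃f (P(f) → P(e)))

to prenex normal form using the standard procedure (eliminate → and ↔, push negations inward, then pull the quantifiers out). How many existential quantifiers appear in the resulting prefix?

Eliminate → and ↔ using ¬ and ∨.
  ¬(∀f ∀b (S(b,f) ∨ S(f,f))) ∨ ¬(∀d ∀e (¬P(d) ∧ P(e))) ∨ (∀e ∃f (¬P(f) ∨ P(e)))
Push ¬ through the quantifiers and connectives to reach negation normal form:
  (∃f ∃b (¬S(b,f) ∧ ¬S(f,f))) ∨ (∃d ∃e (P(d) ∨ ¬P(e))) ∨ (∀e ∃f (¬P(f) ∨ P(e)))
Standardize variables apart so no two quantifiers bind the same name: e↦z1, f↦v1.
  (∃f ∃b (¬S(b,f) ∧ ¬S(f,f))) ∨ (∃d ∃e (P(d) ∨ ¬P(e))) ∨ (∀z1 ∃v1 (¬P(v1) ∨ P(z1)))
Extract every quantifier outward, since the variables are now distinct and don't occur free across branches:
  ∃f ∃b ∃d ∃e ∀z1 ∃v1 (¬S(b,f) ∧ ¬S(f,f) ∨ P(d) ∨ ¬P(e) ∨ ¬P(v1) ∨ P(z1))
The prefix is ∃f ∃b ∃d ∃e ∀z1 ∃v1: 1 universal, 5 existential.

5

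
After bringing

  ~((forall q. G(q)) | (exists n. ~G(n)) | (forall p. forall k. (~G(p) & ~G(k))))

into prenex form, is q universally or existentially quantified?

Push ¬ through the quantifiers and connectives to reach negation normal form:
  (exists q. ~G(q)) & (forall n. G(n)) & (exists p. exists k. (G(p) | G(k)))
All bound variables are already distinct, so no renaming is needed.
Extract every quantifier outward, since the variables are now distinct and don't occur free across branches:
  exists q. forall n. exists p. exists k. (~G(q) & G(n) & (G(p) | G(k)))
The quantifier forall q sits under an odd number of negations, so it flips to exists q.

existential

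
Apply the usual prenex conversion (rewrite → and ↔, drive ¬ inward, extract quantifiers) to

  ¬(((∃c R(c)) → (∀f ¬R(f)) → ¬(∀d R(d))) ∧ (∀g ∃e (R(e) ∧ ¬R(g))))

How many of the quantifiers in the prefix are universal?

Rewrite implications/biconditionals: A → B as ¬A ∨ B.
  ¬((¬(∃c R(c)) ∨ ¬(∀f ¬R(f)) ∨ ¬(∀d R(d))) ∧ (∀g ∃e (R(e) ∧ ¬R(g))))
Drive negations inward (¬∀x A ≡ ∃x ¬A, ¬∃x A ≡ ∀x ¬A, De Morgan for ∧/∨):
  (∃c R(c)) ∧ (∀f ¬R(f)) ∧ (∀d R(d)) ∨ (∃g ∀e (¬R(e) ∨ R(g)))
All bound variables are already distinct, so no renaming is needed.
Extract every quantifier outward, since the variables are now distinct and don't occur free across branches:
  ∃c ∀f ∀d ∃g ∀e (R(c) ∧ ¬R(f) ∧ R(d) ∨ ¬R(e) ∨ R(g))
The prefix is ∃c ∀f ∀d ∃g ∀e: 3 universal, 2 existential.

3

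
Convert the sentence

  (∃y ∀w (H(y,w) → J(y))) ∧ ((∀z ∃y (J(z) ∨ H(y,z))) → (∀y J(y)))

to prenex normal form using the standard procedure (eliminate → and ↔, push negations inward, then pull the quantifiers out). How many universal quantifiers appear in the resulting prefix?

Eliminate → and ↔ using ¬ and ∨.
  (∃y ∀w (¬H(y,w) ∨ J(y))) ∧ (¬(∀z ∃y (J(z) ∨ H(y,z))) ∨ (∀y J(y)))
Drive negations inward (¬∀x A ≡ ∃x ¬A, ¬∃x A ≡ ∀x ¬A, De Morgan for ∧/∨):
  (∃y ∀w (¬H(y,w) ∨ J(y))) ∧ ((∃z ∀y (¬J(z) ∧ ¬H(y,z))) ∨ (∀y J(y)))
Standardize variables apart so no two quantifiers bind the same name: y↦t, y↦s.
  (∃y ∀w (¬H(y,w) ∨ J(y))) ∧ ((∃z ∀t (¬J(z) ∧ ¬H(t,z))) ∨ (∀s J(s)))
Finally move all quantifiers to the prefix:
  ∃y ∀w ∃z ∀t ∀s ((¬H(y,w) ∨ J(y)) ∧ (¬J(z) ∧ ¬H(t,z) ∨ J(s)))
The prefix is ∃y ∀w ∃z ∀t ∀s: 3 universal, 2 existential.

3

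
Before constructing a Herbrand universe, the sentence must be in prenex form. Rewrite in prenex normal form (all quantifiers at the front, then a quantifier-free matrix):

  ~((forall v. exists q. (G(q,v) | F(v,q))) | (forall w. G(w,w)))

exists v. forall q. exists w. (~G(q,v) & ~F(v,q) & ~G(w,w))

Push ¬ through the quantifiers and connectives to reach negation normal form:
  (exists v. forall q. (~G(q,v) & ~F(v,q))) & (exists w. ~G(w,w))
Pull the quantifiers to the front (each side's bound variable is not free in the other side):
  exists v. forall q. exists w. (~G(q,v) & ~F(v,q) & ~G(w,w))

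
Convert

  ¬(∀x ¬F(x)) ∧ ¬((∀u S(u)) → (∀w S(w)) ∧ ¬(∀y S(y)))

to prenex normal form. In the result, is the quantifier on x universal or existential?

existential

Rewrite implications/biconditionals: A → B as ¬A ∨ B.
  ¬(∀x ¬F(x)) ∧ ¬(¬(∀u S(u)) ∨ (∀w S(w)) ∧ ¬(∀y S(y)))
Drive negations inward (¬∀x A ≡ ∃x ¬A, ¬∃x A ≡ ∀x ¬A, De Morgan for ∧/∨):
  (∃x F(x)) ∧ (∀u S(u)) ∧ ((∃w ¬S(w)) ∨ (∀y S(y)))
All bound variables are already distinct, so no renaming is needed.
Finally move all quantifiers to the prefix:
  ∃x ∀u ∃w ∀y (F(x) ∧ S(u) ∧ (¬S(w) ∨ S(y)))
The quantifier ∀x sits under an odd number of negations (counting the antecedent side of each →), so it flips to ∃x.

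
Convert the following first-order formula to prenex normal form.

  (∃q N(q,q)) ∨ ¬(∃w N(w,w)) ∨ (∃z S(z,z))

∃q ∀w ∃z (N(q,q) ∨ ¬N(w,w) ∨ S(z,z))

Move each ¬ inward, flipping quantifiers it crosses:
  (∃q N(q,q)) ∨ (∀w ¬N(w,w)) ∨ (∃z S(z,z))
Pull the quantifiers to the front (each side's bound variable is not free in the other side):
  ∃q ∀w ∃z (N(q,q) ∨ ¬N(w,w) ∨ S(z,z))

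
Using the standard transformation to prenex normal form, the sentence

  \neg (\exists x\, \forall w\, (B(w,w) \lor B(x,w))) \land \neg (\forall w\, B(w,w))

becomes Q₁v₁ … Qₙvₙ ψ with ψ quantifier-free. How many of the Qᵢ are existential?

Drive negations inward (¬∀x A ≡ ∃x ¬A, ¬∃x A ≡ ∀x ¬A, De Morgan for ∧/∨):
  (\forall x\, \exists w\, (\neg B(w,w) \land \neg B(x,w))) \land (\exists w\, \neg B(w,w))
Standardize variables apart so no two quantifiers bind the same name: w↦y.
  (\forall x\, \exists w\, (\neg B(w,w) \land \neg B(x,w))) \land (\exists y\, \neg B(y,y))
Extract every quantifier outward, since the variables are now distinct and don't occur free across branches:
  \forall x\, \exists w\, \exists y\, (\neg B(w,w) \land \neg B(x,w) \land \neg B(y,y))
The prefix is \forall x \exists w \exists y: 1 universal, 2 existential.

2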